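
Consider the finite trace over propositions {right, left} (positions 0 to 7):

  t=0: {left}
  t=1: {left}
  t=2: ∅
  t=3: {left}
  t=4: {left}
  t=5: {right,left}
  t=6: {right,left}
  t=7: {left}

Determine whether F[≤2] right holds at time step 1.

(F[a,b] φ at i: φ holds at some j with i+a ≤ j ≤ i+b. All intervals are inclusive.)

False

Check right at each j in [1,3]:
  j=1: false
  j=2: false
  j=3: false
No position in the window satisfies it → formula fails.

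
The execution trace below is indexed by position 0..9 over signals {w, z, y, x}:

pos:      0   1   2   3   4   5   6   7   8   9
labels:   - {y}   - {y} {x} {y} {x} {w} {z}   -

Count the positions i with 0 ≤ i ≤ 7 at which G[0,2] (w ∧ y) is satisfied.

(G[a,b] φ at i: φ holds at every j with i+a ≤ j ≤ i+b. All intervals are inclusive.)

0

Evaluate at each i in [0,7]:
  i=0: ✗ (fails at j=0)
  i=1: ✗ (fails at j=1)
  i=2: ✗ (fails at j=2)
  i=3: ✗ (fails at j=3)
  i=4: ✗ (fails at j=4)
  i=5: ✗ (fails at j=5)
  i=6: ✗ (fails at j=6)
  i=7: ✗ (fails at j=7)
Positions where it holds: {} → 0.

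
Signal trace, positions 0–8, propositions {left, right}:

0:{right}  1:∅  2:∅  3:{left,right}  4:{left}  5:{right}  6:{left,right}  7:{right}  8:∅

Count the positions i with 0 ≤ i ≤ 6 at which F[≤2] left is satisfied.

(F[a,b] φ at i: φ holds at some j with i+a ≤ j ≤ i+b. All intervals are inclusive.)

6

Evaluate at each i in [0,6]:
  i=0: ✗ (none in [0,2])
  i=1: ✓ (witness j=3)
  i=2: ✓ (witness j=3)
  i=3: ✓ (witness j=3)
  i=4: ✓ (witness j=4)
  i=5: ✓ (witness j=6)
  i=6: ✓ (witness j=6)
Positions where it holds: {1, 2, 3, 4, 5, 6} → 6.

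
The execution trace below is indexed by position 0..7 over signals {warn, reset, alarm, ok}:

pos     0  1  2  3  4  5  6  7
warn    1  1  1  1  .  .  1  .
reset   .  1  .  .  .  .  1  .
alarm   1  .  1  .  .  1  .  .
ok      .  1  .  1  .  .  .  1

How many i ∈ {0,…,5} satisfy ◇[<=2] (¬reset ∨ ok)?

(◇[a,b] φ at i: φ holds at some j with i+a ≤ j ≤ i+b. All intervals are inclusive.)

6

Evaluate at each i in [0,5]:
  i=0: ✓ (witness j=0)
  i=1: ✓ (witness j=1)
  i=2: ✓ (witness j=2)
  i=3: ✓ (witness j=3)
  i=4: ✓ (witness j=4)
  i=5: ✓ (witness j=5)
Positions where it holds: {0, 1, 2, 3, 4, 5} → 6.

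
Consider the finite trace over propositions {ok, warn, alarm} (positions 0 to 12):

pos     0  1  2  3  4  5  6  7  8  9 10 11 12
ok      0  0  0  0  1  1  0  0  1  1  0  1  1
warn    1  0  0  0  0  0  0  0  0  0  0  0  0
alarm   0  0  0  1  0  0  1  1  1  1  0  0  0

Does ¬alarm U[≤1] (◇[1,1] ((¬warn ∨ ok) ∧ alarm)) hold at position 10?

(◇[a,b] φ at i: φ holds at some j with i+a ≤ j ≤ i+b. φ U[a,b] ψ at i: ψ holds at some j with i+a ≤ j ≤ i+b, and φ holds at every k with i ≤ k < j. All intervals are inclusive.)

Need some j in [10,11] with ◇[1,1] ((¬warn ∨ ok) ∧ alarm), and ¬alarm at every k in [10,j-1].
  j=10: ◇[1,1] ((¬warn ∨ ok) ∧ alarm) — fails (none in [11,11]).
  j=11: ◇[1,1] ((¬warn ∨ ok) ∧ alarm) — fails (none in [12,12]).
No j in the window works → until fails.

False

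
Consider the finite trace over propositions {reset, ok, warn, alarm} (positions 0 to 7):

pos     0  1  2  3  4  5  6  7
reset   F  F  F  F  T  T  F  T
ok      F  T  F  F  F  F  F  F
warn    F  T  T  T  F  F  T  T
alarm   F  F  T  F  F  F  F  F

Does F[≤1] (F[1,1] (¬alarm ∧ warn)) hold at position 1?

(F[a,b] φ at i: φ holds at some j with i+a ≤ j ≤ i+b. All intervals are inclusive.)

Yes

Check F[1,1] (¬alarm ∧ warn) at each j in [1,2]:
  j=1: fails (none in [2,2])
  j=2: holds (witness at 3)
Found at j=2 → formula holds.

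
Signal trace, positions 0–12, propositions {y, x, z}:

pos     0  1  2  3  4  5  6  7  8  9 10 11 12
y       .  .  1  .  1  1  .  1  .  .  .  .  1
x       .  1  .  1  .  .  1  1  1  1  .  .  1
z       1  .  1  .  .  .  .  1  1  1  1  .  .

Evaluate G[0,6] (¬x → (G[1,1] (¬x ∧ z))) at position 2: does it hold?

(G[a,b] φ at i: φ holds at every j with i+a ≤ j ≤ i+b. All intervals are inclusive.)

Check (¬x → (G[1,1] (¬x ∧ z))) at every j in [2,8]:
  j=2: antecedent true; consequent fails at 3 → ✗
  j=3: antecedent false → ✓
  j=4: antecedent true; consequent fails at 5 → ✗
  j=5: antecedent true; consequent fails at 6 → ✗
  j=6: antecedent false → ✓
  j=7: antecedent false → ✓
  j=8: antecedent false → ✓
Fails at j=2 → formula fails.

Does not hold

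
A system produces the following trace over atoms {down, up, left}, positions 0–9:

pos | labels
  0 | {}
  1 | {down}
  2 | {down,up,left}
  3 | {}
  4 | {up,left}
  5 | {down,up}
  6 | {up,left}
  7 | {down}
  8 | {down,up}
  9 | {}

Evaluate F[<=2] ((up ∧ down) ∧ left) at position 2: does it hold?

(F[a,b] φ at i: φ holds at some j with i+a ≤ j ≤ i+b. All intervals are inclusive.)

Yes

Check ((up ∧ down) ∧ left) at each j in [2,4]:
  j=2: true
  j=3: false
  j=4: false
Found at j=2 → formula holds.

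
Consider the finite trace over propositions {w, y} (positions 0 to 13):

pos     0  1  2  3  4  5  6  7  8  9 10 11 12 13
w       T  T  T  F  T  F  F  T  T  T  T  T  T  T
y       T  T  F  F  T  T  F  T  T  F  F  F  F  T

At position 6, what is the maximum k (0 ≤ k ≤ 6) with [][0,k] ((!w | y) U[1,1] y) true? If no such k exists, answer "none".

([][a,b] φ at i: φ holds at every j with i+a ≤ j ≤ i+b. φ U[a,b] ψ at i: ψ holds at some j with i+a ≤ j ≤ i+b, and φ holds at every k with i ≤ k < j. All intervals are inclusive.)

((!w | y) U[1,1] y) must hold from j=6 onward; find where it first fails.
  j=6: holds
  j=7: holds
  j=8: fails
Holds on [6,7], so largest k = 1.

1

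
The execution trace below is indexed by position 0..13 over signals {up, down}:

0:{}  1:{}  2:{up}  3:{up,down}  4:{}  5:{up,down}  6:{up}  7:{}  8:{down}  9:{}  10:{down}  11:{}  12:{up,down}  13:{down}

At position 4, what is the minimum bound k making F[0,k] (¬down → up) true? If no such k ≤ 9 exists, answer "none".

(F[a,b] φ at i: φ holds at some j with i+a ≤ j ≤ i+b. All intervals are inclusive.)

Scan j = 4,5,… for (¬down → up):
  j=4: fails
  j=5: holds
First hit at j=5, so smallest k = 5-4 = 1.

1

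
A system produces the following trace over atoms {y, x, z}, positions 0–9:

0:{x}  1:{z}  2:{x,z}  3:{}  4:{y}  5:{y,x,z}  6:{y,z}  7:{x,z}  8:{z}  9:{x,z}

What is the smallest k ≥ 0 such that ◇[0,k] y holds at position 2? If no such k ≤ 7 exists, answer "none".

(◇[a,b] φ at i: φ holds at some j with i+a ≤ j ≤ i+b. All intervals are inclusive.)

2

Scan j = 2,3,… for y:
  j=2: fails
  j=3: fails
  j=4: holds
First hit at j=4, so smallest k = 4-2 = 2.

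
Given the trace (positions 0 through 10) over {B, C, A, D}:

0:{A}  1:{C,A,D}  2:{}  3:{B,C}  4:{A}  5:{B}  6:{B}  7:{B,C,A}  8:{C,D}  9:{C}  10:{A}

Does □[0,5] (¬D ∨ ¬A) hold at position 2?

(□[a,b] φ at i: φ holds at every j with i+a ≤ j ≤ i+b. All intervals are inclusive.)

True

Check (¬D ∨ ¬A) at every j in [2,7]:
  j=2: true
  j=3: true
  j=4: true
  j=5: true
  j=6: true
  j=7: true
All positions satisfy it → formula holds.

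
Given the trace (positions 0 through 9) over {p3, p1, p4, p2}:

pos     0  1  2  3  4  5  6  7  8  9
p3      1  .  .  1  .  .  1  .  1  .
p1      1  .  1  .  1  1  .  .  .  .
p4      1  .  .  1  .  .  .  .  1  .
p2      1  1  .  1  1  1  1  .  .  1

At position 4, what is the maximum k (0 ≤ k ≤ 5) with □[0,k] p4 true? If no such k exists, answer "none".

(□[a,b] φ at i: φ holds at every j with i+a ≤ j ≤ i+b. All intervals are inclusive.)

none

p4 must hold from j=4 onward; find where it first fails.
  j=4: fails → no k works.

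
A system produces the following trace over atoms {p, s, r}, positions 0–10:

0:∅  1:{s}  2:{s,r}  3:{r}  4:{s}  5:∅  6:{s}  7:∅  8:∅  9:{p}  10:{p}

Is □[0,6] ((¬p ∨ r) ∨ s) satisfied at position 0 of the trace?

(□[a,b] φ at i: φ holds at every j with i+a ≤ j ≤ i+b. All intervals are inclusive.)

True

Check ((¬p ∨ r) ∨ s) at every j in [0,6]:
  j=0: true
  j=1: true
  j=2: true
  j=3: true
  j=4: true
  j=5: true
  j=6: true
All positions satisfy it → formula holds.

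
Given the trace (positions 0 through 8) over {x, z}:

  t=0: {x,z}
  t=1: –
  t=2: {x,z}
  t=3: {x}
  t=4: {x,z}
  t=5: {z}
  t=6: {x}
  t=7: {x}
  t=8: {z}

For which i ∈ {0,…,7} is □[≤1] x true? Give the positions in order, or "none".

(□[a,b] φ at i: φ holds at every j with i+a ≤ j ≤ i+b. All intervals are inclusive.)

Evaluate at each i in [0,7]:
  i=0: ✗ (fails at j=1)
  i=1: ✗ (fails at j=1)
  i=2: ✓ (all of [2,3])
  i=3: ✓ (all of [3,4])
  i=4: ✗ (fails at j=5)
  i=5: ✗ (fails at j=5)
  i=6: ✓ (all of [6,7])
  i=7: ✗ (fails at j=8)

2, 3, 6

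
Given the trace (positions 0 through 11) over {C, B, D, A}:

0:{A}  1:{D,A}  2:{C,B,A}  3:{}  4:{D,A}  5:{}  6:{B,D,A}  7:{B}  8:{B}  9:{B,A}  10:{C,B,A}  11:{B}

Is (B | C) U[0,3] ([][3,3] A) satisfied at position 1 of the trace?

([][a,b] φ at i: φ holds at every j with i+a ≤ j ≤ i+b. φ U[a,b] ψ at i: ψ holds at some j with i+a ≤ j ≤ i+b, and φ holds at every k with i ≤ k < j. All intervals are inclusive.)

Need some j in [1,4] with [][3,3] A, and (B | C) at every k in [1,j-1].
  j=1: [][3,3] A holds; no prefix to check → satisfied.

True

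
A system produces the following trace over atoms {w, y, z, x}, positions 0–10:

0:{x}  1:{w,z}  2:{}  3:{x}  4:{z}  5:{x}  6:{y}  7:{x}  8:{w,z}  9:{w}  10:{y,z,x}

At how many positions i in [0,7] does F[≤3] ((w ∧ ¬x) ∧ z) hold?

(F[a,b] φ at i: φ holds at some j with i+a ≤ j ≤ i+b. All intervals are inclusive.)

5

Evaluate at each i in [0,7]:
  i=0: ✓ (witness j=1)
  i=1: ✓ (witness j=1)
  i=2: ✗ (none in [2,5])
  i=3: ✗ (none in [3,6])
  i=4: ✗ (none in [4,7])
  i=5: ✓ (witness j=8)
  i=6: ✓ (witness j=8)
  i=7: ✓ (witness j=8)
Positions where it holds: {0, 1, 5, 6, 7} → 5.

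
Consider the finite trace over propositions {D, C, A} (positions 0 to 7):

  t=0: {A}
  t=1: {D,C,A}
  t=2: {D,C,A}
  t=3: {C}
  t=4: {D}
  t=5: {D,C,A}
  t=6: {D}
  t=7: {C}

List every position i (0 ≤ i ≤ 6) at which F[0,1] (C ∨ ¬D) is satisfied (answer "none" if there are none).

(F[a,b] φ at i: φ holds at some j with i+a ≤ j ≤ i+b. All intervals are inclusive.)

0, 1, 2, 3, 4, 5, 6

Evaluate at each i in [0,6]:
  i=0: ✓ (witness j=0)
  i=1: ✓ (witness j=1)
  i=2: ✓ (witness j=2)
  i=3: ✓ (witness j=3)
  i=4: ✓ (witness j=5)
  i=5: ✓ (witness j=5)
  i=6: ✓ (witness j=7)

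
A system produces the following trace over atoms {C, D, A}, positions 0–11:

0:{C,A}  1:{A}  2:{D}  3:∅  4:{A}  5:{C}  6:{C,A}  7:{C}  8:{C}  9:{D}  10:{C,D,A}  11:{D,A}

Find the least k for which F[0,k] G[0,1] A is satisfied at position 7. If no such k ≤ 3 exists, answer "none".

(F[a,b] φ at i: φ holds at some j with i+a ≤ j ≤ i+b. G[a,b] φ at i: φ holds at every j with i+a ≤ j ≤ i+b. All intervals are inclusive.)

Scan j = 7,8,… for G[0,1] A:
  j=7: fails
  j=8: fails
  j=9: fails
  j=10: holds
First hit at j=10, so smallest k = 10-7 = 3.

3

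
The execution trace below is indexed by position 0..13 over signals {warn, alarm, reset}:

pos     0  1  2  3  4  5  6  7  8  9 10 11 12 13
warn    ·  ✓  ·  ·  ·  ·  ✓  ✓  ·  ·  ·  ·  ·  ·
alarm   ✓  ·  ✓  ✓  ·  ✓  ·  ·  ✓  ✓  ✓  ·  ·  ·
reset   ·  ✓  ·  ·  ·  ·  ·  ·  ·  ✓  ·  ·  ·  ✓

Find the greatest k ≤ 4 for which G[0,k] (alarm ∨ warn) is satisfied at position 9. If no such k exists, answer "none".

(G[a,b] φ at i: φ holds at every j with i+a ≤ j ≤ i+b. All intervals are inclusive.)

1

(alarm ∨ warn) must hold from j=9 onward; find where it first fails.
  j=9: holds
  j=10: holds
  j=11: fails
Holds on [9,10], so largest k = 1.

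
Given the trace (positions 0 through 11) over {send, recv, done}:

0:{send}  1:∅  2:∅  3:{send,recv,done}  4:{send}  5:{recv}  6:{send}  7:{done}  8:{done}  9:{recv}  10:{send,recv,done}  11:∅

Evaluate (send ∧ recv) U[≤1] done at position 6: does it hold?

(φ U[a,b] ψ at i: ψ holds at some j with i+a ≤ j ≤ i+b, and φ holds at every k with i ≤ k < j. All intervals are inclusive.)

Need some j in [6,7] with done, and (send ∧ recv) at every k in [6,j-1].
  j=6: done false.
  j=7: done holds, but (send ∧ recv) fails at k=6 → not this j.
No j in the window works → until fails.

Does not hold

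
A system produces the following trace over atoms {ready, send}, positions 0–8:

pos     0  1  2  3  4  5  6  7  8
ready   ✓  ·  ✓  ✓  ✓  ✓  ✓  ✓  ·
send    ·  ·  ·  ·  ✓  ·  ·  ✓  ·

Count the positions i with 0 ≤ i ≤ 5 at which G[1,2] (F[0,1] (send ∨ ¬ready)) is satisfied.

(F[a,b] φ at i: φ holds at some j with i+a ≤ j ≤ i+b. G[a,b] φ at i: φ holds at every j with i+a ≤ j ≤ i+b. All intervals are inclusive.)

2

Evaluate at each i in [0,5]:
  i=0: ✗ (fails at j=2)
  i=1: ✗ (fails at j=2)
  i=2: ✓ (all of [3,4])
  i=3: ✗ (fails at j=5)
  i=4: ✗ (fails at j=5)
  i=5: ✓ (all of [6,7])
Positions where it holds: {2, 5} → 2.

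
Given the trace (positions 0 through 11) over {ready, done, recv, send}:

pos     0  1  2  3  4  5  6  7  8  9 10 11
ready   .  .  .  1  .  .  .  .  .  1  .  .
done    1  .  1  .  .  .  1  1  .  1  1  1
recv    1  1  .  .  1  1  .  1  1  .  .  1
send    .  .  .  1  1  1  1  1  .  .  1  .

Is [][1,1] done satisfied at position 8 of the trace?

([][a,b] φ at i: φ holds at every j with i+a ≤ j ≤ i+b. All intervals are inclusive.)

True

Check done at every j in [9,9]:
  j=9: true
All positions satisfy it → formula holds.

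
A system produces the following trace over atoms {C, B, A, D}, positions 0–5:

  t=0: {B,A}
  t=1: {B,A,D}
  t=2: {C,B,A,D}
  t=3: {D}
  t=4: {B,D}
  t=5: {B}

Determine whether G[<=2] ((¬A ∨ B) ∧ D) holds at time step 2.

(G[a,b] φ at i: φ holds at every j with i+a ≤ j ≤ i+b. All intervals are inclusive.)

True

Check ((¬A ∨ B) ∧ D) at every j in [2,4]:
  j=2: true
  j=3: true
  j=4: true
All positions satisfy it → formula holds.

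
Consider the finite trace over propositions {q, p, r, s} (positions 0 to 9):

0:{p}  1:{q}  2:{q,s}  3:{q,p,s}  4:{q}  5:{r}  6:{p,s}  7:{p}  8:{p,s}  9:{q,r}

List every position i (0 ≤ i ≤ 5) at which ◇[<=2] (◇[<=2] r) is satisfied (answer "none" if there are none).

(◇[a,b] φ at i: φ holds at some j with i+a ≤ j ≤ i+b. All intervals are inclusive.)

Evaluate at each i in [0,5]:
  i=0: ✗ (none in [0,2])
  i=1: ✓ (witness j=3)
  i=2: ✓ (witness j=3)
  i=3: ✓ (witness j=3)
  i=4: ✓ (witness j=4)
  i=5: ✓ (witness j=5)

1, 2, 3, 4, 5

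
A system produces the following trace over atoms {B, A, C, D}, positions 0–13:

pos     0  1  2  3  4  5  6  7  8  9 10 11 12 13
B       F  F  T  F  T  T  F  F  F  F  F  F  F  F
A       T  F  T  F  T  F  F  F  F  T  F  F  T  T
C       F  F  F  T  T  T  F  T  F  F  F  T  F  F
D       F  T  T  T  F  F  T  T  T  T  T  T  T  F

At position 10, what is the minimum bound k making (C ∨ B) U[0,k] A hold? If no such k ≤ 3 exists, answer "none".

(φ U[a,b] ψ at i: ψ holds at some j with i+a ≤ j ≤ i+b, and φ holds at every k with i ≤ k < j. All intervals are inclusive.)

Need earliest j ≥ 10 with A, and (C ∨ B) at every k in [10,j-1].
  j=10: rhs fails.
  j=11: rhs fails.
  j=12: rhs holds but lhs fails at k=10.
  j=13: rhs holds but lhs fails at k=10.
No witness within the range → none.

none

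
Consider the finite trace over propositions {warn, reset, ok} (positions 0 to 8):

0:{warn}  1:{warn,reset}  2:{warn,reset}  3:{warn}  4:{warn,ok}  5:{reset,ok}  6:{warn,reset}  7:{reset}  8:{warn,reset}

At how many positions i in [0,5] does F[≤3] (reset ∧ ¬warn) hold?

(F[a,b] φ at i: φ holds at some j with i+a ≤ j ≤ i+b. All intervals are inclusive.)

Evaluate at each i in [0,5]:
  i=0: ✗ (none in [0,3])
  i=1: ✗ (none in [1,4])
  i=2: ✓ (witness j=5)
  i=3: ✓ (witness j=5)
  i=4: ✓ (witness j=5)
  i=5: ✓ (witness j=5)
Positions where it holds: {2, 3, 4, 5} → 4.

4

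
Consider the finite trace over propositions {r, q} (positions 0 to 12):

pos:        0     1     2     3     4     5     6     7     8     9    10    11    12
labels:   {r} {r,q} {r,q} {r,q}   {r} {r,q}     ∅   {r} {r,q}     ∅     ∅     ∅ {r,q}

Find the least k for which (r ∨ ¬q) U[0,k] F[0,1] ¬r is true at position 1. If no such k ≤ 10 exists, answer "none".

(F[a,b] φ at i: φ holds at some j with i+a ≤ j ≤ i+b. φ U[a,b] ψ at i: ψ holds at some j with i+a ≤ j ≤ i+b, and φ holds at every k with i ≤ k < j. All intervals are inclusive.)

4

Need earliest j ≥ 1 with F[0,1] ¬r, and (r ∨ ¬q) at every k in [1,j-1].
  j=1: rhs fails.
  j=2: rhs fails.
  j=3: rhs fails.
  j=4: rhs fails.
  j=5: rhs holds; lhs holds on [1,4]. k = 4.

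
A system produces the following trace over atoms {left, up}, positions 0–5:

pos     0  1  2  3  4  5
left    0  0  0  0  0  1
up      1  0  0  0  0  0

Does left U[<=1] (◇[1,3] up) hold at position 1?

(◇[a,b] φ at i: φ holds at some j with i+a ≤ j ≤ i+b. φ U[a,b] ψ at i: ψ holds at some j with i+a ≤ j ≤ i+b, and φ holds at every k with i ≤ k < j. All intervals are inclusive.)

Does not hold

Need some j in [1,2] with ◇[1,3] up, and left at every k in [1,j-1].
  j=1: ◇[1,3] up — fails (none in [2,4]).
  j=2: ◇[1,3] up — fails (none in [3,5]).
No j in the window works → until fails.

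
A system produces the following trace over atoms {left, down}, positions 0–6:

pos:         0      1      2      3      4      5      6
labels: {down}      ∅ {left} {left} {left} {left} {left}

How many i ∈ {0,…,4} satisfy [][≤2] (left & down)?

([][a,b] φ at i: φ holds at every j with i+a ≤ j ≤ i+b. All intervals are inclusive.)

Evaluate at each i in [0,4]:
  i=0: ✗ (fails at j=0)
  i=1: ✗ (fails at j=1)
  i=2: ✗ (fails at j=2)
  i=3: ✗ (fails at j=3)
  i=4: ✗ (fails at j=4)
Positions where it holds: {} → 0.

0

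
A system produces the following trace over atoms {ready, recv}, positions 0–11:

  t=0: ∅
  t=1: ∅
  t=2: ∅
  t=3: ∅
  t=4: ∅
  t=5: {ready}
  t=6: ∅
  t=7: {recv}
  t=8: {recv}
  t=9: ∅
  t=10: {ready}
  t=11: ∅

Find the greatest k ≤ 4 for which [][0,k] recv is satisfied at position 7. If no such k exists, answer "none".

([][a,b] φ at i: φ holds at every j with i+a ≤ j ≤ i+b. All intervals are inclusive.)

recv must hold from j=7 onward; find where it first fails.
  j=7: holds
  j=8: holds
  j=9: fails
Holds on [7,8], so largest k = 1.

1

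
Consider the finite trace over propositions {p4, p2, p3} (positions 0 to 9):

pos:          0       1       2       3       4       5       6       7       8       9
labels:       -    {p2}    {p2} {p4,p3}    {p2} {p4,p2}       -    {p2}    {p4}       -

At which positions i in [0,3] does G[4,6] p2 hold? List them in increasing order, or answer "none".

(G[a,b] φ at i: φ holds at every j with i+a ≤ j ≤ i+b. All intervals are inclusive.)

none

Evaluate at each i in [0,3]:
  i=0: ✗ (fails at j=6)
  i=1: ✗ (fails at j=6)
  i=2: ✗ (fails at j=6)
  i=3: ✗ (fails at j=8)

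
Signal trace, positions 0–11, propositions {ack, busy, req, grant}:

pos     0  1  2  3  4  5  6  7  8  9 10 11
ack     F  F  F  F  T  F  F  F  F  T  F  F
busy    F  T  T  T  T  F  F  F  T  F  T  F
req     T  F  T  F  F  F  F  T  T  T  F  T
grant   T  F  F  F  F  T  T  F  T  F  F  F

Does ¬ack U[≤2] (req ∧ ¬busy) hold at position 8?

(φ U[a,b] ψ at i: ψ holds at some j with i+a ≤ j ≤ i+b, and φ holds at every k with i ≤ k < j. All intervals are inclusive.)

Holds

Need some j in [8,10] with (req ∧ ¬busy), and ¬ack at every k in [8,j-1].
  j=8: (req ∧ ¬busy) false.
  j=9: (req ∧ ¬busy) holds; ¬ack holds at every k in [8,8] → satisfied.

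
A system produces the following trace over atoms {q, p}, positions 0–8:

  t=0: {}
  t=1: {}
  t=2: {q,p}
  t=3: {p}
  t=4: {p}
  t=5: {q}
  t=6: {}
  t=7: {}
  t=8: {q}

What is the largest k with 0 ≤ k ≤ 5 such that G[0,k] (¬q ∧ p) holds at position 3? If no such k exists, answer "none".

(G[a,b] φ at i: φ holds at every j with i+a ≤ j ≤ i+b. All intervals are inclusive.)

(¬q ∧ p) must hold from j=3 onward; find where it first fails.
  j=3: holds
  j=4: holds
  j=5: fails
Holds on [3,4], so largest k = 1.

1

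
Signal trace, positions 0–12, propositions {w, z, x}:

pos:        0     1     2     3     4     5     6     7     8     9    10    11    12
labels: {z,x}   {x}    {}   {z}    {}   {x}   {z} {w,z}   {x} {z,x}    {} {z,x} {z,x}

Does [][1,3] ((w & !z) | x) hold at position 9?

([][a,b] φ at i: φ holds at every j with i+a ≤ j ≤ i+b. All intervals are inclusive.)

Does not hold

Check ((w & !z) | x) at every j in [10,12]:
  j=10: false
  j=11: true
  j=12: true
Fails at j=10 → formula fails.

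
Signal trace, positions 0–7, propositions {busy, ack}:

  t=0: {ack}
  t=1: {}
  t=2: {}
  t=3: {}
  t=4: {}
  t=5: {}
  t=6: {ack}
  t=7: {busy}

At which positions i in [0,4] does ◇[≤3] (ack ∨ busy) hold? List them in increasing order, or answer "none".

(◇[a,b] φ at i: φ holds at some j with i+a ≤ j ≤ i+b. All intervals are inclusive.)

Evaluate at each i in [0,4]:
  i=0: ✓ (witness j=0)
  i=1: ✗ (none in [1,4])
  i=2: ✗ (none in [2,5])
  i=3: ✓ (witness j=6)
  i=4: ✓ (witness j=6)

0, 3, 4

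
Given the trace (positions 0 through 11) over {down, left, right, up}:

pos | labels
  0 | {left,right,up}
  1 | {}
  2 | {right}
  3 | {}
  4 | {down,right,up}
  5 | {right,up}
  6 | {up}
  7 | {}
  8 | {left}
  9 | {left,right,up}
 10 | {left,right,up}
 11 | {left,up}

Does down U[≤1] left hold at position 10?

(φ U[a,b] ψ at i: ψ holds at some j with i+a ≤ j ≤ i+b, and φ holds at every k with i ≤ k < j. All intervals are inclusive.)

Holds

Need some j in [10,11] with left, and down at every k in [10,j-1].
  j=10: left holds; no prefix to check → satisfied.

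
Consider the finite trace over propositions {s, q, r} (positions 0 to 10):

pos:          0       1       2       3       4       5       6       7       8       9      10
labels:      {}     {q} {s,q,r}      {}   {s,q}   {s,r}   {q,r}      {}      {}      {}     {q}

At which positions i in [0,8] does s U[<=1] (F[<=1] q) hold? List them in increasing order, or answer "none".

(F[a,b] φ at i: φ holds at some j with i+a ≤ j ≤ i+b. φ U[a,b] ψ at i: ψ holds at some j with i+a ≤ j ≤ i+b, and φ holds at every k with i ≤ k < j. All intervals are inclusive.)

0, 1, 2, 3, 4, 5, 6

Evaluate at each i in [0,8]:
  i=0: ✓ (rhs at j=0)
  i=1: ✓ (rhs at j=1)
  i=2: ✓ (rhs at j=2)
  i=3: ✓ (rhs at j=3)
  i=4: ✓ (rhs at j=4)
  i=5: ✓ (rhs at j=5)
  i=6: ✓ (rhs at j=6)
  i=7: ✗ (no rhs in [7,8])
  i=8: ✗ (lhs fails at k=8 before rhs at j=9)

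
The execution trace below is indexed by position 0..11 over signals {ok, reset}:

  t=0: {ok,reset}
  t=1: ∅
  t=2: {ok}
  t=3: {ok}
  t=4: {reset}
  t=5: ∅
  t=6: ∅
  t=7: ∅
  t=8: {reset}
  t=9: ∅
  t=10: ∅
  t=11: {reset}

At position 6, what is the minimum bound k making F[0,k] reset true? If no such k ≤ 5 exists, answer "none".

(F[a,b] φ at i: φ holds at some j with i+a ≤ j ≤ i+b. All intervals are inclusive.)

2

Scan j = 6,7,… for reset:
  j=6: fails
  j=7: fails
  j=8: holds
First hit at j=8, so smallest k = 8-6 = 2.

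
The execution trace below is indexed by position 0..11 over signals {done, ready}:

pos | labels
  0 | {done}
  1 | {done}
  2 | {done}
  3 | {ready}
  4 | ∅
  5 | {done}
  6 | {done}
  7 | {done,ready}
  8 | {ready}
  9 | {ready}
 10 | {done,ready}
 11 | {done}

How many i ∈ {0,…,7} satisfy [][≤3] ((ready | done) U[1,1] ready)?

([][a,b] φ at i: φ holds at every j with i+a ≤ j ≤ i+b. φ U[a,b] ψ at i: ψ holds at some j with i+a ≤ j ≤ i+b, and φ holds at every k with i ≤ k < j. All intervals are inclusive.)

Evaluate at each i in [0,7]:
  i=0: ✗ (fails at j=0)
  i=1: ✗ (fails at j=1)
  i=2: ✗ (fails at j=3)
  i=3: ✗ (fails at j=3)
  i=4: ✗ (fails at j=4)
  i=5: ✗ (fails at j=5)
  i=6: ✓ (all of [6,9])
  i=7: ✗ (fails at j=10)
Positions where it holds: {6} → 1.

1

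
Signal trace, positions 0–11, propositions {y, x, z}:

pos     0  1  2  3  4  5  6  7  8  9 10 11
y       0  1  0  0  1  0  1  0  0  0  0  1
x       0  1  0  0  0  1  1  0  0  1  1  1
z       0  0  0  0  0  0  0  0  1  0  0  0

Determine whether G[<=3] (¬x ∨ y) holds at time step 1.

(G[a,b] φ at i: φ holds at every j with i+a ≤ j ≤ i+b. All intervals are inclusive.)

Holds

Check (¬x ∨ y) at every j in [1,4]:
  j=1: true
  j=2: true
  j=3: true
  j=4: true
All positions satisfy it → formula holds.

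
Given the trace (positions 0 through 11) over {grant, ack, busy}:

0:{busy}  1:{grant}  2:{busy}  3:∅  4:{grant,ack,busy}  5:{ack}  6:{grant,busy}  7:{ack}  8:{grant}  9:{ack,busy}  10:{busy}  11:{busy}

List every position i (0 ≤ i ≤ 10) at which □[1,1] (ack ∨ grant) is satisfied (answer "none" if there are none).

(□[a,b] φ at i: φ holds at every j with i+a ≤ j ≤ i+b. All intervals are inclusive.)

Evaluate at each i in [0,10]:
  i=0: ✓ (all of [1,1])
  i=1: ✗ (fails at j=2)
  i=2: ✗ (fails at j=3)
  i=3: ✓ (all of [4,4])
  i=4: ✓ (all of [5,5])
  i=5: ✓ (all of [6,6])
  i=6: ✓ (all of [7,7])
  i=7: ✓ (all of [8,8])
  i=8: ✓ (all of [9,9])
  i=9: ✗ (fails at j=10)
  i=10: ✗ (fails at j=11)

0, 3, 4, 5, 6, 7, 8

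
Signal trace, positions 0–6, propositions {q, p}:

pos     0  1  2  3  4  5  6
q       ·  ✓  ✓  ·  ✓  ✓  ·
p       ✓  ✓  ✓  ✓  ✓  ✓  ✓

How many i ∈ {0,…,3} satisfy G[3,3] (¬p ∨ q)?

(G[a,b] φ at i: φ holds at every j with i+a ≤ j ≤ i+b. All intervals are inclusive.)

Evaluate at each i in [0,3]:
  i=0: ✗ (fails at j=3)
  i=1: ✓ (all of [4,4])
  i=2: ✓ (all of [5,5])
  i=3: ✗ (fails at j=6)
Positions where it holds: {1, 2} → 2.

2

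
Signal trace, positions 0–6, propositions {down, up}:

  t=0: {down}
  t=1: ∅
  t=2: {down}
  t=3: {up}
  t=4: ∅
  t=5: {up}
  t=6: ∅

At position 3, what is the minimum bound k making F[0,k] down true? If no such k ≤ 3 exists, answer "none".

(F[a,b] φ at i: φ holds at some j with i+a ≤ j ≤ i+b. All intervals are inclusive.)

Scan j = 3,4,… for down:
  j=3: fails
  j=4: fails
  j=5: fails
  j=6: fails
No j in [3,6] satisfies it → none.

none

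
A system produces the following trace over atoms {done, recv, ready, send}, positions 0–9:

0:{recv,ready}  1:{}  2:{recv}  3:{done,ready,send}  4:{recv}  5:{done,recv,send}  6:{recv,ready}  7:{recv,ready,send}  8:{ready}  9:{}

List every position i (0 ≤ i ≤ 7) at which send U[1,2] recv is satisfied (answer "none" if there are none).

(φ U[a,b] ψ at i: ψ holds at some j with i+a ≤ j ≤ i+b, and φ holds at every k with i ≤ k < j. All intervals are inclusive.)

3, 5

Evaluate at each i in [0,7]:
  i=0: ✗ (lhs fails at k=0 before rhs at j=2)
  i=1: ✗ (lhs fails at k=1 before rhs at j=2)
  i=2: ✗ (lhs fails at k=2 before rhs at j=4)
  i=3: ✓ (rhs at j=4; lhs holds on [3,3])
  i=4: ✗ (lhs fails at k=4 before rhs at j=5)
  i=5: ✓ (rhs at j=6; lhs holds on [5,5])
  i=6: ✗ (lhs fails at k=6 before rhs at j=7)
  i=7: ✗ (no rhs in [8,9])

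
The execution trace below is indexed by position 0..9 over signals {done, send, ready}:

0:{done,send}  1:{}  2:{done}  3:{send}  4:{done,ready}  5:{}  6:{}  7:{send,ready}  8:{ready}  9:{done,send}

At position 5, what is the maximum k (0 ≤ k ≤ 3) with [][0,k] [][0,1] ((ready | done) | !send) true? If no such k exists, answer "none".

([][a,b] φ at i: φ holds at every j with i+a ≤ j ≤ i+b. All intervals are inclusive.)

[][0,1] ((ready | done) | !send) must hold from j=5 onward; find where it first fails.
  j=5: holds
  j=6: holds
  j=7: holds
  j=8: holds
Holds through j=8; largest k = 3.

3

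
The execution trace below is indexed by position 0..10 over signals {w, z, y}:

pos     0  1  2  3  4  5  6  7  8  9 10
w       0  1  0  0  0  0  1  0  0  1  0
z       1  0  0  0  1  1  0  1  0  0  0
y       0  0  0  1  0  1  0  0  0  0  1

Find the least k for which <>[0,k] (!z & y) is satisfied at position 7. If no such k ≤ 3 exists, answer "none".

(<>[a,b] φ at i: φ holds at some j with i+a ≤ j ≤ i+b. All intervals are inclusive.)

Scan j = 7,8,… for (!z & y):
  j=7: fails
  j=8: fails
  j=9: fails
  j=10: holds
First hit at j=10, so smallest k = 10-7 = 3.

3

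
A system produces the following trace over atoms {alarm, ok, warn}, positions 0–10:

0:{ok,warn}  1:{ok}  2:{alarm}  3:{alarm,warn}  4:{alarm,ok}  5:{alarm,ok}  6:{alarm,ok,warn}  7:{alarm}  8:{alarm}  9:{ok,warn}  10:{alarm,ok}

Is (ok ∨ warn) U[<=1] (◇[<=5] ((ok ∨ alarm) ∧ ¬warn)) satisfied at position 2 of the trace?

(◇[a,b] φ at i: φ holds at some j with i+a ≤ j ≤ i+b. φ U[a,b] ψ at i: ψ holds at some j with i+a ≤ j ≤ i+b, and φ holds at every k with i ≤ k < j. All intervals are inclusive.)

Need some j in [2,3] with ◇[<=5] ((ok ∨ alarm) ∧ ¬warn), and (ok ∨ warn) at every k in [2,j-1].
  j=2: ◇[<=5] ((ok ∨ alarm) ∧ ¬warn) holds; no prefix to check → satisfied.

Holds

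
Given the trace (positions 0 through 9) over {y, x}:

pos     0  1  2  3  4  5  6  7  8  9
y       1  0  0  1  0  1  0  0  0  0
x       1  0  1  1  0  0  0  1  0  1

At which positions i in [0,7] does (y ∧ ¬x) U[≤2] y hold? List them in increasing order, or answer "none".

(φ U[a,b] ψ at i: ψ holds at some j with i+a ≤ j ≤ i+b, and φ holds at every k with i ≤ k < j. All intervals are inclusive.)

Evaluate at each i in [0,7]:
  i=0: ✓ (rhs at j=0)
  i=1: ✗ (lhs fails at k=1 before rhs at j=3)
  i=2: ✗ (lhs fails at k=2 before rhs at j=3)
  i=3: ✓ (rhs at j=3)
  i=4: ✗ (lhs fails at k=4 before rhs at j=5)
  i=5: ✓ (rhs at j=5)
  i=6: ✗ (no rhs in [6,8])
  i=7: ✗ (no rhs in [7,9])

0, 3, 5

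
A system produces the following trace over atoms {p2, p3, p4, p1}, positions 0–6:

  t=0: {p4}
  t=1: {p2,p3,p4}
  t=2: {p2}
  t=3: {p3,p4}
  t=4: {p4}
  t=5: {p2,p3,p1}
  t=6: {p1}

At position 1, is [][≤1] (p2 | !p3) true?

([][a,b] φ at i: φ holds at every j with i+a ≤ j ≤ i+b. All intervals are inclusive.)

Holds

Check (p2 | !p3) at every j in [1,2]:
  j=1: true
  j=2: true
All positions satisfy it → formula holds.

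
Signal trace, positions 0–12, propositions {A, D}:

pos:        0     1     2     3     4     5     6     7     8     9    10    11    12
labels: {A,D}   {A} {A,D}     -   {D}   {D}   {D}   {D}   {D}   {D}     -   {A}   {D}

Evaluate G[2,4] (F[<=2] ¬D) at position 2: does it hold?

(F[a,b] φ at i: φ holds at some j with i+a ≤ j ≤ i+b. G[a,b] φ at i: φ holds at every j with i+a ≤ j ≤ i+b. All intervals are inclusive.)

Check F[<=2] ¬D at every j in [4,6]:
  j=4: fails (none in [4,6])
  j=5: fails (none in [5,7])
  j=6: fails (none in [6,8])
Fails at j=4 → formula fails.

No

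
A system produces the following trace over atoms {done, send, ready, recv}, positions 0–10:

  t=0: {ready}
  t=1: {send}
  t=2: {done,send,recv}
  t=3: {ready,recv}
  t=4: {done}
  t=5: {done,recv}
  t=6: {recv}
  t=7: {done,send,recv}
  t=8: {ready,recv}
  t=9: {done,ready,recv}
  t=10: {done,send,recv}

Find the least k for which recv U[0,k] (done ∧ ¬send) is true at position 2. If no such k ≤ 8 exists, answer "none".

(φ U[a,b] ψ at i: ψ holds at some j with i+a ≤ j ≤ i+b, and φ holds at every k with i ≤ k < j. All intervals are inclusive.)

Need earliest j ≥ 2 with (done ∧ ¬send), and recv at every k in [2,j-1].
  j=2: rhs fails.
  j=3: rhs fails.
  j=4: rhs holds; lhs holds on [2,3]. k = 2.

2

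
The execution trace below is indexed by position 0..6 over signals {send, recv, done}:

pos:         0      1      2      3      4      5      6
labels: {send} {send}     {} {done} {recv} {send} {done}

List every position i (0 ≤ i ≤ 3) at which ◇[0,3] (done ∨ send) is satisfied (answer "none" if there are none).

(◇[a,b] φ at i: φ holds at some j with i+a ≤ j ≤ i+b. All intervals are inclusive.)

Evaluate at each i in [0,3]:
  i=0: ✓ (witness j=0)
  i=1: ✓ (witness j=1)
  i=2: ✓ (witness j=3)
  i=3: ✓ (witness j=3)

0, 1, 2, 3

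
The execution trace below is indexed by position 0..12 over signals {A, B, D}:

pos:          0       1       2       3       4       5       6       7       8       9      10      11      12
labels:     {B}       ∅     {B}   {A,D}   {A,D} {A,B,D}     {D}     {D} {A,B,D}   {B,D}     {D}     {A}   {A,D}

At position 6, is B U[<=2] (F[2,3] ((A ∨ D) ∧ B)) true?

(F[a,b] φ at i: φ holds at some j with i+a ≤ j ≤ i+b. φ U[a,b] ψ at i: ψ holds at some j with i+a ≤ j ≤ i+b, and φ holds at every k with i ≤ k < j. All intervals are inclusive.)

Need some j in [6,8] with F[2,3] ((A ∨ D) ∧ B), and B at every k in [6,j-1].
  j=6: F[2,3] ((A ∨ D) ∧ B) holds; no prefix to check → satisfied.

Yes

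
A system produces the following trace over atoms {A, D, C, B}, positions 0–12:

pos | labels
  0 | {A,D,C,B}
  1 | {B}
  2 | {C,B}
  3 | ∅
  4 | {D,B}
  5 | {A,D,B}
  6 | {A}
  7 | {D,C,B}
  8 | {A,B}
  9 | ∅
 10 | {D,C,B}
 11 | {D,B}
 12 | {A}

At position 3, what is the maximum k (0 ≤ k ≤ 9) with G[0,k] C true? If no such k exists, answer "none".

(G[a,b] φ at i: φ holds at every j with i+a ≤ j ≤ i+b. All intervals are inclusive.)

none

C must hold from j=3 onward; find where it first fails.
  j=3: fails → no k works.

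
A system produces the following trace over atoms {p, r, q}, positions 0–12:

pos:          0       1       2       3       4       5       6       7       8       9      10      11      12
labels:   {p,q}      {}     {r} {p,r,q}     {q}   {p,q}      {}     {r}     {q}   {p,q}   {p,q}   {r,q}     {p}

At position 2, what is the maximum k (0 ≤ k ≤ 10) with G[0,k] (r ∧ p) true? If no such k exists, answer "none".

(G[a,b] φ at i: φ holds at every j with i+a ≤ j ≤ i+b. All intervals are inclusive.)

(r ∧ p) must hold from j=2 onward; find where it first fails.
  j=2: fails → no k works.

none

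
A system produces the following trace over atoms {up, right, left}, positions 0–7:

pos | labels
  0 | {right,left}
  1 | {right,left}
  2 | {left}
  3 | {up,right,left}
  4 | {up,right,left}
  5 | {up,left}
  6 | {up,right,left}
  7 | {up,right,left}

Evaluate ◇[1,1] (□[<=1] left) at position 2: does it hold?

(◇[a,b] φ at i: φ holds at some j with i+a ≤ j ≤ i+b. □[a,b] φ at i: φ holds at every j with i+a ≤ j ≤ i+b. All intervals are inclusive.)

Yes

Check □[<=1] left at each j in [3,3]:
  j=3: holds on [3,4]
Found at j=3 → formula holds.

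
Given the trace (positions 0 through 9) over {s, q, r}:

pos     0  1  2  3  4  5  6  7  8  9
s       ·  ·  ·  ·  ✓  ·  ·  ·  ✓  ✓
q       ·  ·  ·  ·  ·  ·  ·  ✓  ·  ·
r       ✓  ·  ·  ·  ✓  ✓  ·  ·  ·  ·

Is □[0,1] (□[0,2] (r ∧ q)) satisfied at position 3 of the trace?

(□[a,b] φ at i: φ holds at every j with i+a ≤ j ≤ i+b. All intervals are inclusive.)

No

Check □[0,2] (r ∧ q) at every j in [3,4]:
  j=3: fails at 3
  j=4: fails at 4
Fails at j=3 → formula fails.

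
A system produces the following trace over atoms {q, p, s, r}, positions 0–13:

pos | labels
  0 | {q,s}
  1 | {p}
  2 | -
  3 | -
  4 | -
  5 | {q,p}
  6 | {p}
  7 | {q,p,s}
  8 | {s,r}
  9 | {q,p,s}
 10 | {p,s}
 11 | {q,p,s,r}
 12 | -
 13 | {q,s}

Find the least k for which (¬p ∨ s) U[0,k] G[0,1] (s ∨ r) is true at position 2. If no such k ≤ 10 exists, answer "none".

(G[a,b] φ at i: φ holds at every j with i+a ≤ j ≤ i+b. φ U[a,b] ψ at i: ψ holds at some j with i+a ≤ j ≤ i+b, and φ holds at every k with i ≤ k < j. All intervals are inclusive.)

Need earliest j ≥ 2 with G[0,1] (s ∨ r), and (¬p ∨ s) at every k in [2,j-1].
  j=2: rhs fails.
  j=3: rhs fails.
  j=4: rhs fails.
  j=5: rhs fails.
  j=6: rhs fails.
  j=7: rhs holds but lhs fails at k=5.
  j=8: rhs holds but lhs fails at k=5.
  j=9: rhs holds but lhs fails at k=5.
  j=10: rhs holds but lhs fails at k=5.
  j=11: rhs fails.
  j=12: rhs fails.
No witness within the range → none.

none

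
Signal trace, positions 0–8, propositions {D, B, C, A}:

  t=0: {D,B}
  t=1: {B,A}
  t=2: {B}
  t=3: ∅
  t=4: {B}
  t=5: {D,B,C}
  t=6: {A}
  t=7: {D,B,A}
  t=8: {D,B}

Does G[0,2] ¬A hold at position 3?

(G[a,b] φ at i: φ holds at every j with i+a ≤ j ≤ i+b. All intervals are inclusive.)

True

Check ¬A at every j in [3,5]:
  j=3: true
  j=4: true
  j=5: true
All positions satisfy it → formula holds.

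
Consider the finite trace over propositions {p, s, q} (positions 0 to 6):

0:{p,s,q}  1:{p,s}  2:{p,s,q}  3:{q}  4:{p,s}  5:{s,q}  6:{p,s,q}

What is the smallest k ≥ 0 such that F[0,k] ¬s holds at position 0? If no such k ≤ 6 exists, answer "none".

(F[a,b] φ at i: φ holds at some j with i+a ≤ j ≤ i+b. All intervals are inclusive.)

Scan j = 0,1,… for ¬s:
  j=0: fails
  j=1: fails
  j=2: fails
  j=3: holds
First hit at j=3, so smallest k = 3-0 = 3.

3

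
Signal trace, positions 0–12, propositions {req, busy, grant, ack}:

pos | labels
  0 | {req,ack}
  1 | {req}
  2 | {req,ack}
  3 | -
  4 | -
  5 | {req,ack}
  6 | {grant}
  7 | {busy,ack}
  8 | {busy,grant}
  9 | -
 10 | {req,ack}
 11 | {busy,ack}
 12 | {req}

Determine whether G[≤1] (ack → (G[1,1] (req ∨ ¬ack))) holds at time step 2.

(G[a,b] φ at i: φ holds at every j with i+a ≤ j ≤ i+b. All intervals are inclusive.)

Check (ack → (G[1,1] (req ∨ ¬ack))) at every j in [2,3]:
  j=2: antecedent true; consequent holds on [3,3] → ✓
  j=3: antecedent false → ✓
All positions satisfy it → formula holds.

True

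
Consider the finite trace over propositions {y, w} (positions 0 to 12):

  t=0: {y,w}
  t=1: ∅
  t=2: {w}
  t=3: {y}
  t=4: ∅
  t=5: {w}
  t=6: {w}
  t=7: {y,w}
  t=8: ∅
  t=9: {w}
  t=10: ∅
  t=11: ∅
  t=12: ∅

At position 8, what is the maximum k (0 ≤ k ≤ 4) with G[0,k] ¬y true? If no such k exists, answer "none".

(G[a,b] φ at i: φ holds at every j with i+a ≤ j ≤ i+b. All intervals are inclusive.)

¬y must hold from j=8 onward; find where it first fails.
  j=8: holds
  j=9: holds
  j=10: holds
  j=11: holds
  j=12: holds
Holds through j=12; largest k = 4.

4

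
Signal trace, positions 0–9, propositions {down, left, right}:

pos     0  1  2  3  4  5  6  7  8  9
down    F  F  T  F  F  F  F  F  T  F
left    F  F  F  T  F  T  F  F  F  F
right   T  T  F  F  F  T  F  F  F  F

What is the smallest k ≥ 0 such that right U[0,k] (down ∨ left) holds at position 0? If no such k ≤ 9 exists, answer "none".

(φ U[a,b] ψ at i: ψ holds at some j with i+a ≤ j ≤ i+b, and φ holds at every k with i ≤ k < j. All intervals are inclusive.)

Need earliest j ≥ 0 with (down ∨ left), and right at every k in [0,j-1].
  j=0: rhs fails.
  j=1: rhs fails.
  j=2: rhs holds; lhs holds on [0,1]. k = 2.

2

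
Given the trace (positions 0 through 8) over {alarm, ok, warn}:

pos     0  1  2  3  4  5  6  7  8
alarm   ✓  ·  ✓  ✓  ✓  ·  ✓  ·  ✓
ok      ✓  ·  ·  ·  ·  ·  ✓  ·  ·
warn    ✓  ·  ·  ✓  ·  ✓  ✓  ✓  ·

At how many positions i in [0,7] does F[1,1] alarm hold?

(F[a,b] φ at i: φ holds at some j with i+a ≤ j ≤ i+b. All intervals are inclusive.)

5

Evaluate at each i in [0,7]:
  i=0: ✗ (none in [1,1])
  i=1: ✓ (witness j=2)
  i=2: ✓ (witness j=3)
  i=3: ✓ (witness j=4)
  i=4: ✗ (none in [5,5])
  i=5: ✓ (witness j=6)
  i=6: ✗ (none in [7,7])
  i=7: ✓ (witness j=8)
Positions where it holds: {1, 2, 3, 5, 7} → 5.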